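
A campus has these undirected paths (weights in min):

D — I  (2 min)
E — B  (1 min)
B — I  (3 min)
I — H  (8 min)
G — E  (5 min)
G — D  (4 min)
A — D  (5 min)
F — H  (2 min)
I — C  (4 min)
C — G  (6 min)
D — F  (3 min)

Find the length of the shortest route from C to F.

9 min

Compare a few routes:
C → I → D → F: 4+2+3 = 9
C → G → D → F: 6+4+3 = 13
The minimum is 9 min via C → I → D → F.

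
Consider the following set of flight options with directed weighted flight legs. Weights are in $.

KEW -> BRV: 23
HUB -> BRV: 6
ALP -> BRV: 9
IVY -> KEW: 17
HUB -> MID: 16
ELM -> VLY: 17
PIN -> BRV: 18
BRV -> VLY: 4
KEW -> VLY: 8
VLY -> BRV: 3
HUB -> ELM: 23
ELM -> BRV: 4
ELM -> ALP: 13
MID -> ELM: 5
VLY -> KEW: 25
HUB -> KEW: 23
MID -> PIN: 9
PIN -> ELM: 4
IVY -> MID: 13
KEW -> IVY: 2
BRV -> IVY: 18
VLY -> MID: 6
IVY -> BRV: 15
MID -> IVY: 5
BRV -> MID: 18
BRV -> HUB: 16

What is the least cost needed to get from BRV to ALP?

Enumerating some paths:
BRV → MID → PIN → ELM → ALP: 18+9+4+13 = 44
BRV → VLY → MID → PIN → ELM → ALP: 4+6+9+4+13 = 36
BRV → VLY → MID → ELM → ALP: 4+6+5+13 = 28
BRV → MID → ELM → ALP: 18+5+13 = 36
Cheapest is BRV → VLY → MID → ELM → ALP at $28.

$28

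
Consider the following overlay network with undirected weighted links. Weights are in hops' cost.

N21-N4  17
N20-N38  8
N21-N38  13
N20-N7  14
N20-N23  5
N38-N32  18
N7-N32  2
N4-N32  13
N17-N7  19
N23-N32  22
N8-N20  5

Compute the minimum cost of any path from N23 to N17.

Running Dijkstra from N23:
N23: 0
N20: 5  (via N23)
N8: 10  (via N20)
N38: 13  (via N20)
N7: 19  (via N20)
N32: 21  (via N7)
N21: 26  (via N38)
N4: 34  (via N32)
N17: 38  (via N7)
Shortest route: N23 → N20 → N7 → N17 = 38 hops' cost.

38 hops' cost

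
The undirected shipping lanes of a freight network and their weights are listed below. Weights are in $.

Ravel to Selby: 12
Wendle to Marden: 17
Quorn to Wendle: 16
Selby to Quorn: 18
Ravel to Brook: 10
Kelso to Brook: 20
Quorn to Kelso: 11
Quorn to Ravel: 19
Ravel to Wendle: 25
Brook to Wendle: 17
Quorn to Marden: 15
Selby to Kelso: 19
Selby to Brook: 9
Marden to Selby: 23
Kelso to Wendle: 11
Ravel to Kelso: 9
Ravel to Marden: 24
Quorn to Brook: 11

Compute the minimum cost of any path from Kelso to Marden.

Shortest distances from Kelso:
Kelso: 0
Ravel: 9  (via Kelso)
Wendle: 11  (via Kelso)
Quorn: 11  (via Kelso)
Brook: 19  (via Ravel)
Selby: 19  (via Kelso)
Marden: 26  (via Quorn)
Shortest route: Kelso → Quorn → Marden = $26.

$26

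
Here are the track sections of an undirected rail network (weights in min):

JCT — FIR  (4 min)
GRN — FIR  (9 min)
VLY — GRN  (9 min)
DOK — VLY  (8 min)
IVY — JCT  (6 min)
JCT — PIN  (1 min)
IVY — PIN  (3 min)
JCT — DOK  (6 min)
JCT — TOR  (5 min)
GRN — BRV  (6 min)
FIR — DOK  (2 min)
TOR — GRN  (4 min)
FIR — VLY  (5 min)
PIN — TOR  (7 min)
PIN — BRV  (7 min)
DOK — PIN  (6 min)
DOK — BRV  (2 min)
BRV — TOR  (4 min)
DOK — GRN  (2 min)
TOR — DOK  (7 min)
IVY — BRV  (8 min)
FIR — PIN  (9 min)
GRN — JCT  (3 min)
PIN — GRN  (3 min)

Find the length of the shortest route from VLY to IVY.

Running Dijkstra from VLY:
VLY: 0
FIR: 5  (via VLY)
DOK: 7  (via FIR)
JCT: 9  (via FIR)
GRN: 9  (via VLY)
BRV: 9  (via DOK)
PIN: 10  (via JCT)
IVY: 13  (via PIN)
Shortest route: VLY → FIR → JCT → PIN → IVY = 13 min.

13 min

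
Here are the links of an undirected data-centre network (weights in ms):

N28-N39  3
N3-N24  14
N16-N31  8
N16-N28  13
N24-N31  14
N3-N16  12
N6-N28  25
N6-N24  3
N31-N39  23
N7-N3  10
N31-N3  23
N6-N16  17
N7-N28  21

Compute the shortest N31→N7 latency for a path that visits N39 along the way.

47 ms

Best N31 to N39: N31 → N39 costing 23
Shortest N39→N7: N39 → N28 → N7 = 24
Total via N39: 23 + 24 = 47 ms.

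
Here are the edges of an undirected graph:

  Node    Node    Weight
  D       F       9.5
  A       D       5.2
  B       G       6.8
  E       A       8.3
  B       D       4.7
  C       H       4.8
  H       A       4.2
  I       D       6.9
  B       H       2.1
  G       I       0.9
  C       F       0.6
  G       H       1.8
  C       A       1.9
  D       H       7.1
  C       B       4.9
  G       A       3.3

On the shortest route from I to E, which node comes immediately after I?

G

Candidate routes:
I - G - H - C - A - E: 0.9+1.8+4.8+1.9+8.3 = 17.7
I - G - A - E: 0.9+3.3+8.3 = 12.5
I - G - H - A - E: 0.9+1.8+4.2+8.3 = 15.2
The minimum is 12.5 via I - G - A - E.
So from I the first move is to G.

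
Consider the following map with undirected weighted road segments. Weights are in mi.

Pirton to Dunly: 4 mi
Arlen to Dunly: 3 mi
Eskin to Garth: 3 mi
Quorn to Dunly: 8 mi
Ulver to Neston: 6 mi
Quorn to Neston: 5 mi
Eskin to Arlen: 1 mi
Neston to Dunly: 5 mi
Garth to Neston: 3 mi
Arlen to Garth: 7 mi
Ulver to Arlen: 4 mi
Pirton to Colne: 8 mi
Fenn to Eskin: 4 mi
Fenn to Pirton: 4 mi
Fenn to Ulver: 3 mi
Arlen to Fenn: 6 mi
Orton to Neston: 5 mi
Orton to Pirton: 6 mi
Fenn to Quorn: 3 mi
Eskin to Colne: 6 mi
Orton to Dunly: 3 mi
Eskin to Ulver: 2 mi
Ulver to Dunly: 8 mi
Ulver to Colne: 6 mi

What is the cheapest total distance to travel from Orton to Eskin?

Shortest distances from Orton:
Orton: 0
Dunly: 3  (via Orton)
Neston: 5  (via Orton)
Arlen: 6  (via Dunly)
Pirton: 6  (via Orton)
Eskin: 7  (via Arlen)
Shortest route: Orton–Dunly–Arlen–Eskin = 7 mi.

7 mi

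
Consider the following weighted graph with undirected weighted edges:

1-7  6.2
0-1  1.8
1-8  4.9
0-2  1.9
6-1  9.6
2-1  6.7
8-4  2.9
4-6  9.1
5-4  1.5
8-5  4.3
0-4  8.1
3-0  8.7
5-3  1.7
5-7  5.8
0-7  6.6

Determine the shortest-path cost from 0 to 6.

Enumerating some paths:
0 → 1 → 6: 1.8+9.6 = 11.4
0 → 2 → 1 → 6: 1.9+6.7+9.6 = 18.2
0 → 1 → 8 → 4 → 6: 1.8+4.9+2.9+9.1 = 18.7
0 → 4 → 6: 8.1+9.1 = 17.2
Cheapest is 0 → 1 → 6 at 11.4.

11.4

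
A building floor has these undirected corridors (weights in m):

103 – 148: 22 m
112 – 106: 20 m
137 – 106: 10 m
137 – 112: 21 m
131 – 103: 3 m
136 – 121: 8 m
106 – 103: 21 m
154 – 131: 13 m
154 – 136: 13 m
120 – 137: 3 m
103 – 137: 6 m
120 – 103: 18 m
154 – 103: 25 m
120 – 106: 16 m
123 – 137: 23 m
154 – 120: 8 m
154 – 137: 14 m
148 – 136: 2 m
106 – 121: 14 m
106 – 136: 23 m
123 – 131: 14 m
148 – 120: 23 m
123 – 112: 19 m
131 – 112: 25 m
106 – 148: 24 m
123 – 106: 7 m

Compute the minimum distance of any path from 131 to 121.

33 m

Shortest distances from 131:
131: 0
103: 3  (via 131)
137: 9  (via 103)
120: 12  (via 137)
154: 13  (via 131)
123: 14  (via 131)
106: 19  (via 137)
112: 25  (via 131)
148: 25  (via 103)
136: 26  (via 154)
121: 33  (via 106)
Shortest route: 131–103–137–106–121 = 33 m.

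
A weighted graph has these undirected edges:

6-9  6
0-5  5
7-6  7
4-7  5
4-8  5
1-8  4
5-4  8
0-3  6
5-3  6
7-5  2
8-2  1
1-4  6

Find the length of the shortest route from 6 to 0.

Candidate routes:
6–7–4–5–0: 7+5+8+5 = 25
6–7–5–3–0: 7+2+6+6 = 21
6–7–5–0: 7+2+5 = 14
The minimum is 14 via 6–7–5–0.

14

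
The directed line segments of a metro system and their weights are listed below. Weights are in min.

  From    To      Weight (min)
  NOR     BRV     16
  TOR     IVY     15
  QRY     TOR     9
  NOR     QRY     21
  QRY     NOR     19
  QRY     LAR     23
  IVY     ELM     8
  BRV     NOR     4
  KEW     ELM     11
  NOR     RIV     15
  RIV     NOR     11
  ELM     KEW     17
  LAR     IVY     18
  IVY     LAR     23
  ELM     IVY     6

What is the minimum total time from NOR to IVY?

Shortest distances from NOR:
NOR: 0
RIV: 15  (via NOR)
BRV: 16  (via NOR)
QRY: 21  (via NOR)
TOR: 30  (via QRY)
LAR: 44  (via QRY)
IVY: 45  (via TOR)
Shortest route: NOR → QRY → TOR → IVY = 45 min.

45 min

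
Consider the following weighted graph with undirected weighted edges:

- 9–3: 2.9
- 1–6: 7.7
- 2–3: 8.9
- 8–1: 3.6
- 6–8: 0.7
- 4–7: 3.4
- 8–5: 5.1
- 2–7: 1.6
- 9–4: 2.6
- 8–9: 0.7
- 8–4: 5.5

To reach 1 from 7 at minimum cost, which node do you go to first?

Candidate routes:
7 - 4 - 8 - 6 - 1: 3.4+5.5+0.7+7.7 = 17.3
7 - 4 - 8 - 1: 3.4+5.5+3.6 = 12.5
7 - 4 - 9 - 8 - 1: 3.4+2.6+0.7+3.6 = 10.3
7 - 4 - 9 - 8 - 6 - 1: 3.4+2.6+0.7+0.7+7.7 = 15.1
Cheapest is 7 - 4 - 9 - 8 - 1 at 10.3.
So from 7 the first move is to 4.

4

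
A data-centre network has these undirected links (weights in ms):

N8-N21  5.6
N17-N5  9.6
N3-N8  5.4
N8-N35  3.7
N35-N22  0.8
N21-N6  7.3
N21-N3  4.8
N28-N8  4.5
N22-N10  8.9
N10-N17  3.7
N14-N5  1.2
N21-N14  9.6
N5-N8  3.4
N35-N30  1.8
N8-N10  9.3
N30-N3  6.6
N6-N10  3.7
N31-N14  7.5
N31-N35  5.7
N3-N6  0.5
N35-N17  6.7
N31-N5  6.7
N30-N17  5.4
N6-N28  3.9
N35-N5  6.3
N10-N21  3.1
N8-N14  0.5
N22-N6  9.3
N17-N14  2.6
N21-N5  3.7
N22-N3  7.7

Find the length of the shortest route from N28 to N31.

12.5 ms

Running Dijkstra from N28:
N28: 0
N6: 3.9  (via N28)
N3: 4.4  (via N6)
N8: 4.5  (via N28)
N14: 5  (via N8)
N5: 6.2  (via N14)
N10: 7.6  (via N6)
N17: 7.6  (via N14)
N35: 8.2  (via N8)
N22: 9  (via N35)
N21: 9.2  (via N3)
N30: 10  (via N35)
N31: 12.5  (via N14)
Shortest route: N28 → N8 → N14 → N31 = 12.5 ms.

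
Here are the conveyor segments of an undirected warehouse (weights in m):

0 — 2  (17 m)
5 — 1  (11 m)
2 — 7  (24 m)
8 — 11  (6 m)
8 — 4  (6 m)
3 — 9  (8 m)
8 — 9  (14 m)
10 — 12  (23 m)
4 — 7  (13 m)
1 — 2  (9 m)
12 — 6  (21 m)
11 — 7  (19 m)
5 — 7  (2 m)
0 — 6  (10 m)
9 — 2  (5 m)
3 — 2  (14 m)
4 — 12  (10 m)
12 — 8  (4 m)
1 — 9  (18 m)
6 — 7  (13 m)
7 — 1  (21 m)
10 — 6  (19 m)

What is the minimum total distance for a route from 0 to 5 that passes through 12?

56 m

Shortest 0→12: 0–6–12 = 31
Best 12 to 5: 12–4–7–5 costing 25
Total via 12: 31 + 25 = 56 m.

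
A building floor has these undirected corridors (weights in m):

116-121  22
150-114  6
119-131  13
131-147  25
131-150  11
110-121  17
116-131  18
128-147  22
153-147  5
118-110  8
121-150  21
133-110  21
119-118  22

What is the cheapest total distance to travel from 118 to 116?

47 m

Enumerating some paths:
118 → 110 → 121 → 150 → 131 → 116: 8+17+21+11+18 = 75
118 → 119 → 131 → 116: 22+13+18 = 53
118 → 110 → 121 → 116: 8+17+22 = 47
The minimum is 47 m via 118 → 110 → 121 → 116.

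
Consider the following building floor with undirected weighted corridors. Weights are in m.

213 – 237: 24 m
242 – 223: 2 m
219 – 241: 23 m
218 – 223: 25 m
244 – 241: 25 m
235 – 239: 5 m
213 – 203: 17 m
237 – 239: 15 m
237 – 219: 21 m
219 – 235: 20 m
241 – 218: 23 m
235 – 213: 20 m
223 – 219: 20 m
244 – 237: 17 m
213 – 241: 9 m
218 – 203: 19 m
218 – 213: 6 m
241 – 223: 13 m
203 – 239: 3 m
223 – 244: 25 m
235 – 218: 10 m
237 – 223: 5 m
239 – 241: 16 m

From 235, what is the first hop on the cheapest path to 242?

Candidate routes:
235 - 239 - 241 - 223 - 242: 5+16+13+2 = 36
235 - 239 - 237 - 223 - 242: 5+15+5+2 = 27
Cheapest is 235 - 239 - 237 - 223 - 242 at 27 m.
So from 235 the first move is to 239.

239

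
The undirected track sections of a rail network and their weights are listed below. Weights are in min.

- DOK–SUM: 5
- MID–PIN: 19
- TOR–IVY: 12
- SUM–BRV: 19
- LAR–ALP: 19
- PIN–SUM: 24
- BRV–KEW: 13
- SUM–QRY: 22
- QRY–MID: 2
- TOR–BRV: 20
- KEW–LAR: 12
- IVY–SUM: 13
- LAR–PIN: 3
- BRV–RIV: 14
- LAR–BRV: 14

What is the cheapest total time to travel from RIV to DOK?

Candidate routes:
RIV–BRV–SUM–DOK: 14+19+5 = 38
RIV–BRV–LAR–PIN–SUM–DOK: 14+14+3+24+5 = 60
The minimum is 38 min via RIV–BRV–SUM–DOK.

38 min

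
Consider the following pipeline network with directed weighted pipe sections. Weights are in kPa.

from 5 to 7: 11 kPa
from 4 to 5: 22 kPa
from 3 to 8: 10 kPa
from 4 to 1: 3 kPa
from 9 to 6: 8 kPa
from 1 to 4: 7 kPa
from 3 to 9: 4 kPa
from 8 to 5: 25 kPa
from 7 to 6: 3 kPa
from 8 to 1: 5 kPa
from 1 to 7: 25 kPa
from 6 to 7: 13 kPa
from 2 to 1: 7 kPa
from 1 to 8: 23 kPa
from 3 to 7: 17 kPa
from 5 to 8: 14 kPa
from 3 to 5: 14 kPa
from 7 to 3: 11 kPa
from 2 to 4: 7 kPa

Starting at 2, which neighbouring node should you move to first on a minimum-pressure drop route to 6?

1

Enumerating some paths:
2 - 1 - 7 - 6: 7+25+3 = 35
2 - 4 - 1 - 7 - 6: 7+3+25+3 = 38
The minimum is 35 kPa via 2 - 1 - 7 - 6.
So from 2 the first move is to 1.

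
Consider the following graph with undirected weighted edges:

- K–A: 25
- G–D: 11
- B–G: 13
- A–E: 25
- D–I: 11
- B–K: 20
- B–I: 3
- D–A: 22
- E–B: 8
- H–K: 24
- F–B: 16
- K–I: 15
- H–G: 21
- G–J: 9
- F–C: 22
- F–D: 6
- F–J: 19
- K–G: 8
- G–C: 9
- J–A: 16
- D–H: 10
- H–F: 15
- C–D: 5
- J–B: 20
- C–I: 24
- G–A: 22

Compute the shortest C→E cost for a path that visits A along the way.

52

Best C to A: C–D–A costing 27
Best A to E: A–E costing 25
Total via A: 27 + 25 = 52.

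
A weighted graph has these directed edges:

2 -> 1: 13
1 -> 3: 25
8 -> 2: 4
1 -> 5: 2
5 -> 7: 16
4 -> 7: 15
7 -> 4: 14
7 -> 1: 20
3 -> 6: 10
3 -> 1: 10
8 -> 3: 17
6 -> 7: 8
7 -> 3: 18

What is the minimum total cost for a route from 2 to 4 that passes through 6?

Best 2 to 6: 2 → 1 → 3 → 6 costing 48
Shortest 6→4: 6 → 7 → 4 = 22
Total via 6: 48 + 22 = 70.

70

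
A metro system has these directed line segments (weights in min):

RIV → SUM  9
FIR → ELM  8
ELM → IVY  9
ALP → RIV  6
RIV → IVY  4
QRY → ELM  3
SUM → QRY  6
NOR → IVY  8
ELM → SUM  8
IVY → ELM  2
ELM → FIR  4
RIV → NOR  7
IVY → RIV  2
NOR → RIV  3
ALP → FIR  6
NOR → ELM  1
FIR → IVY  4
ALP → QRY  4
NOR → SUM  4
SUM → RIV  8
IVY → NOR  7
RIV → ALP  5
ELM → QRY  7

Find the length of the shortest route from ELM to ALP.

Settle nodes by increasing distance from ELM:
ELM: 0
FIR: 4  (via ELM)
QRY: 7  (via ELM)
IVY: 8  (via FIR)
SUM: 8  (via ELM)
RIV: 10  (via IVY)
ALP: 15  (via RIV)
Shortest route: ELM–FIR–IVY–RIV–ALP = 15 min.

15 min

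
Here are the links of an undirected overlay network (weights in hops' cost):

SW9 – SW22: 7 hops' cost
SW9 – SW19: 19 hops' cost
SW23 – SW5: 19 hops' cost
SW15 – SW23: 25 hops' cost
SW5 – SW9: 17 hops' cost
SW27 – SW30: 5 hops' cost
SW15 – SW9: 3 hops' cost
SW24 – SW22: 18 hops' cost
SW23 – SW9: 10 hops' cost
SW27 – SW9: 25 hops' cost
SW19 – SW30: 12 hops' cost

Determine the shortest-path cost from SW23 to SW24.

Running Dijkstra from SW23:
SW23: 0
SW9: 10  (via SW23)
SW15: 13  (via SW9)
SW22: 17  (via SW9)
SW5: 19  (via SW23)
SW19: 29  (via SW9)
SW24: 35  (via SW22)
Shortest route: SW23–SW9–SW22–SW24 = 35 hops' cost.

35 hops' cost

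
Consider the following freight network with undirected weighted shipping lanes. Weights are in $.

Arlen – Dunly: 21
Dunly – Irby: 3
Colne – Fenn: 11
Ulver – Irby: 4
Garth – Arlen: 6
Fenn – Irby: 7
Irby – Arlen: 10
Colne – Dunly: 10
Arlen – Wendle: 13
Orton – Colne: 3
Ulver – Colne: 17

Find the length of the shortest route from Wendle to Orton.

$39

Candidate routes:
Wendle - Arlen - Irby - Ulver - Colne - Orton: 13+10+4+17+3 = 47
Wendle - Arlen - Dunly - Colne - Orton: 13+21+10+3 = 47
Wendle - Arlen - Irby - Fenn - Colne - Orton: 13+10+7+11+3 = 44
Wendle - Arlen - Irby - Dunly - Colne - Orton: 13+10+3+10+3 = 39
Cheapest is Wendle - Arlen - Irby - Dunly - Colne - Orton at $39.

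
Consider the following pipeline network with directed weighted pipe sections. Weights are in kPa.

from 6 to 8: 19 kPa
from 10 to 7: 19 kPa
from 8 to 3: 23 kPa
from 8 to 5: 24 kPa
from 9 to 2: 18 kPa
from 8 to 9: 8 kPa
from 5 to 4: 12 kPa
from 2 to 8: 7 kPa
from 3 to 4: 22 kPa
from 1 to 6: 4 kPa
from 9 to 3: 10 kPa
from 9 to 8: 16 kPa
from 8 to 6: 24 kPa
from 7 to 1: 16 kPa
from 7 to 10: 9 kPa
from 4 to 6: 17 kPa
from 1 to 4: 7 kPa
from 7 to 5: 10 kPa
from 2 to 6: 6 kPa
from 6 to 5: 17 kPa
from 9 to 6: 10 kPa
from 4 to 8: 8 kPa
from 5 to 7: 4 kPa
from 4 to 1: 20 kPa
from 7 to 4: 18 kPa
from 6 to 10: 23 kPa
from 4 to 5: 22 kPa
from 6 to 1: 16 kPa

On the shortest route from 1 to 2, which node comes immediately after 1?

4

Candidate routes:
1–6–8–9–2: 4+19+8+18 = 49
1–4–8–9–2: 7+8+8+18 = 41
Cheapest is 1–4–8–9–2 at 41 kPa.
So from 1 the first move is to 4.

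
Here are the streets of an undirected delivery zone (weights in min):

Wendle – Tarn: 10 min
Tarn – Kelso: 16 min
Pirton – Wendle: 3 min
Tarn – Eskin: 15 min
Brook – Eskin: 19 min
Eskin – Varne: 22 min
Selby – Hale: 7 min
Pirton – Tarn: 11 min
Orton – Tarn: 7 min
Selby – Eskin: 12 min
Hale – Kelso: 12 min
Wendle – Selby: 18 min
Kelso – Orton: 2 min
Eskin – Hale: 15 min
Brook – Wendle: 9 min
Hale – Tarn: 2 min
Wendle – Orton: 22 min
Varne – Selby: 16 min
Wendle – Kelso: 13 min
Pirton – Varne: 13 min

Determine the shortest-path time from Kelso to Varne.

Running Dijkstra from Kelso:
Kelso: 0
Orton: 2  (via Kelso)
Tarn: 9  (via Orton)
Hale: 11  (via Tarn)
Wendle: 13  (via Kelso)
Pirton: 16  (via Wendle)
Selby: 18  (via Hale)
Brook: 22  (via Wendle)
Eskin: 24  (via Tarn)
Varne: 29  (via Pirton)
Shortest route: Kelso–Wendle–Pirton–Varne = 29 min.

29 min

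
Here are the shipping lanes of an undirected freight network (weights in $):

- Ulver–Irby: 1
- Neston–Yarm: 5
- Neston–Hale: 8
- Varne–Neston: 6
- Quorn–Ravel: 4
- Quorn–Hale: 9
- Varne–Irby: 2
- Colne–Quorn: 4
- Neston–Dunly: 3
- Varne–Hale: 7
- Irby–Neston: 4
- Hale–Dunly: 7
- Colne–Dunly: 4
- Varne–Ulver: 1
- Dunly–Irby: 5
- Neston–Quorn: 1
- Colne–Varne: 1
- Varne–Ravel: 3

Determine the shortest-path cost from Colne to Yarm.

$10

Compare a few routes:
Colne - Quorn - Neston - Yarm: 4+1+5 = 10
Colne - Dunly - Neston - Yarm: 4+3+5 = 12
Colne - Varne - Neston - Yarm: 1+6+5 = 12
Colne - Varne - Ulver - Irby - Neston - Yarm: 1+1+1+4+5 = 12
The minimum is $10 via Colne - Quorn - Neston - Yarm.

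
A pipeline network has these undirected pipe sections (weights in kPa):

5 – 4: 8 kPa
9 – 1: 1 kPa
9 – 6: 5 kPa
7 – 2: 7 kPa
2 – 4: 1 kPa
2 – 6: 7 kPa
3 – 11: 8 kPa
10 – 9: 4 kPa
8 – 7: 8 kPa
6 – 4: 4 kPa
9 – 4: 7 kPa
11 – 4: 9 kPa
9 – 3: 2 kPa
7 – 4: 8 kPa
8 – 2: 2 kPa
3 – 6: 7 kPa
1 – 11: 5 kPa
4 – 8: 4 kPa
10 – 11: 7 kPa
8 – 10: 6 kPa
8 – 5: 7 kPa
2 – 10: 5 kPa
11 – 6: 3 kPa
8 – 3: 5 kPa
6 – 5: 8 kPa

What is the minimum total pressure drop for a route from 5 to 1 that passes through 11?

16 kPa

Shortest 5→11: 5 → 6 → 11 = 11
Best 11 to 1: 11 → 1 costing 5
Total via 11: 11 + 5 = 16 kPa.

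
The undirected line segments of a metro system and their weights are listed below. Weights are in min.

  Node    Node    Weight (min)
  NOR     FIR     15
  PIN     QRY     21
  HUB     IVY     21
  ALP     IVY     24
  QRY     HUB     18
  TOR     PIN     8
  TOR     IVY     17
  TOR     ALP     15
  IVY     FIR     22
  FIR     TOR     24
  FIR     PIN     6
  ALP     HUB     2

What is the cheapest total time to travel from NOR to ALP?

Enumerating some paths:
NOR–FIR–PIN–TOR–ALP: 15+6+8+15 = 44
NOR–FIR–TOR–ALP: 15+24+15 = 54
Cheapest is NOR–FIR–PIN–TOR–ALP at 44 min.

44 min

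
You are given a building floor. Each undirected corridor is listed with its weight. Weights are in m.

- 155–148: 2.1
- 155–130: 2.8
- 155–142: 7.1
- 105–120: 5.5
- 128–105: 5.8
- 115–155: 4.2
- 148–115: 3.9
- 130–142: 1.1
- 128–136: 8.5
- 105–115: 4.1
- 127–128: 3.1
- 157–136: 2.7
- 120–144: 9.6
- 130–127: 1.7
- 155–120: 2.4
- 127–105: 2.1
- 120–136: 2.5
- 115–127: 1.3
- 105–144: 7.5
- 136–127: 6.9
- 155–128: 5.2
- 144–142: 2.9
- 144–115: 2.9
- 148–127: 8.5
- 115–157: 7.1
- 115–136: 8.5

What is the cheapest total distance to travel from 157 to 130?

Running Dijkstra from 157:
157: 0
136: 2.7  (via 157)
120: 5.2  (via 136)
115: 7.1  (via 157)
155: 7.6  (via 120)
127: 8.4  (via 115)
148: 9.7  (via 155)
144: 10  (via 115)
130: 10.1  (via 127)
Shortest route: 157–115–127–130 = 10.1 m.

10.1 m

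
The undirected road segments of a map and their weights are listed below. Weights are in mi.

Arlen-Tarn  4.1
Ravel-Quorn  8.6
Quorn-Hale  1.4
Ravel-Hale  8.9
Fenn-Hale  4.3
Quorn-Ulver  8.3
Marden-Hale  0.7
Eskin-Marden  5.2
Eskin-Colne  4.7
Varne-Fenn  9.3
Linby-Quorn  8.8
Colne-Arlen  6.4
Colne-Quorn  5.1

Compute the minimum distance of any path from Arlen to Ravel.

20.1 mi

Candidate routes:
Arlen–Colne–Quorn–Ravel: 6.4+5.1+8.6 = 20.1
Arlen–Colne–Quorn–Hale–Ravel: 6.4+5.1+1.4+8.9 = 21.8
The minimum is 20.1 mi via Arlen–Colne–Quorn–Ravel.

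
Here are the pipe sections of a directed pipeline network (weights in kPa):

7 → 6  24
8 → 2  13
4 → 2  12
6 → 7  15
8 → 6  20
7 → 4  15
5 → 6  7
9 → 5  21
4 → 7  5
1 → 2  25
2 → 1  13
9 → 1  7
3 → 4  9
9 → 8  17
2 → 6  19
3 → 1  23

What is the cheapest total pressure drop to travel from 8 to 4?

Compare a few routes:
8–2–6–7–4: 13+19+15+15 = 62
8–6–7–4: 20+15+15 = 50
The minimum is 50 kPa via 8–6–7–4.

50 kPa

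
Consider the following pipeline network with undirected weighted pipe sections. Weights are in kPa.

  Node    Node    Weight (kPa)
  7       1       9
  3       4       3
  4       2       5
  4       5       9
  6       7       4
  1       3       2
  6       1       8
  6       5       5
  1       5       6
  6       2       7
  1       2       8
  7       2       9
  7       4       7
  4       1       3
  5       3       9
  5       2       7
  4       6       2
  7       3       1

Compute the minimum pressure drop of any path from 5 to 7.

Compare a few routes:
5 → 6 → 4 → 3 → 7: 5+2+3+1 = 11
5 → 6 → 4 → 1 → 3 → 7: 5+2+3+2+1 = 13
5 → 3 → 7: 9+1 = 10
5 → 6 → 7: 5+4 = 9
The minimum is 9 kPa via 5 → 6 → 7.

9 kPa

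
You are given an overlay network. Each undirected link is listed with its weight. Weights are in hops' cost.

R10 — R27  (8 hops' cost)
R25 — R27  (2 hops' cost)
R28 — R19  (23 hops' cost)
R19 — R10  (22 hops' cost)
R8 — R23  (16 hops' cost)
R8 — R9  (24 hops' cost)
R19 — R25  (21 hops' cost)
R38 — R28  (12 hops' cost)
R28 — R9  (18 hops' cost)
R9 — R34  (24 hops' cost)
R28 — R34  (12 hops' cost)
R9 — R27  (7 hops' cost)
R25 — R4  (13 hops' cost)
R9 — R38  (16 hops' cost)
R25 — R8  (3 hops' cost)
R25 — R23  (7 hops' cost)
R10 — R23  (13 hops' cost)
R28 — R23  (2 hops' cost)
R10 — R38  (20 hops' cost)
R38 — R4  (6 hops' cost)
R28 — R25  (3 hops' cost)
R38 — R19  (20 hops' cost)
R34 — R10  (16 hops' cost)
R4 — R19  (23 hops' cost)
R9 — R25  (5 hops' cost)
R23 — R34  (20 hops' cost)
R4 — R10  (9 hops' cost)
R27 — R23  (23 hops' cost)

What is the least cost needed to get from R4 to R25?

13 hops' cost

Enumerating some paths:
R4 - R10 - R27 - R25: 9+8+2 = 19
R4 - R25: 13 = 13
The minimum is 13 hops' cost via R4 - R25.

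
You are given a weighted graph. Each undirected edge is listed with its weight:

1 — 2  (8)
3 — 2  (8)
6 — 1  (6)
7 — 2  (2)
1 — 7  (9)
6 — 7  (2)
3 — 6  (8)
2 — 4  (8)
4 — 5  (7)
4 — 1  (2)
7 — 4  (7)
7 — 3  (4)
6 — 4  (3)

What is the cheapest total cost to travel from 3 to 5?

16

Settle nodes by increasing distance from 3:
3: 0
7: 4  (via 3)
2: 6  (via 7)
6: 6  (via 7)
4: 9  (via 6)
1: 11  (via 4)
5: 16  (via 4)
Shortest route: 3 → 7 → 6 → 4 → 5 = 16.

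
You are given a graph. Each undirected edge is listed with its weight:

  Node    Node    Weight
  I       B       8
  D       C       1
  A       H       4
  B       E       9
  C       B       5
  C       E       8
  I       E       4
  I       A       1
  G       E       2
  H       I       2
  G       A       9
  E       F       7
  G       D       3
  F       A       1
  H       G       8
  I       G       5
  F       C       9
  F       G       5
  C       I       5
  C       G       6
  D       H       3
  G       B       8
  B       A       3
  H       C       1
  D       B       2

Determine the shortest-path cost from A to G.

6

Compare a few routes:
A–I–E–G: 1+4+2 = 7
A–F–G: 1+5 = 6
The minimum is 6 via A–F–G.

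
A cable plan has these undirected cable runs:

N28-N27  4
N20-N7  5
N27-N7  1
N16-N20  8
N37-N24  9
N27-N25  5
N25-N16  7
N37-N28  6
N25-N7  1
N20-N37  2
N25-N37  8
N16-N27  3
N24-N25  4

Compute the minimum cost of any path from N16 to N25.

Compare a few routes:
N16–N25: 7 = 7
N16–N27–N7–N25: 3+1+1 = 5
The minimum is 5 via N16–N27–N7–N25.

5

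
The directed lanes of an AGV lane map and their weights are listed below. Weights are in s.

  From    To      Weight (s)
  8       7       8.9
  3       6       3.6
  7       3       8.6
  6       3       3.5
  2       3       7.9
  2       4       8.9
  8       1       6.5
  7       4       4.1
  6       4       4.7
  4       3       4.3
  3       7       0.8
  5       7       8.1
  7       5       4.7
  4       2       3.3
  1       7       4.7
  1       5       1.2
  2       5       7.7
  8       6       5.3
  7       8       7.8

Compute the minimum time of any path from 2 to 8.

16.5 s

Settle nodes by increasing distance from 2:
2: 0
5: 7.7  (via 2)
3: 7.9  (via 2)
7: 8.7  (via 3)
4: 8.9  (via 2)
6: 11.5  (via 3)
8: 16.5  (via 7)
Shortest route: 2 → 3 → 7 → 8 = 16.5 s.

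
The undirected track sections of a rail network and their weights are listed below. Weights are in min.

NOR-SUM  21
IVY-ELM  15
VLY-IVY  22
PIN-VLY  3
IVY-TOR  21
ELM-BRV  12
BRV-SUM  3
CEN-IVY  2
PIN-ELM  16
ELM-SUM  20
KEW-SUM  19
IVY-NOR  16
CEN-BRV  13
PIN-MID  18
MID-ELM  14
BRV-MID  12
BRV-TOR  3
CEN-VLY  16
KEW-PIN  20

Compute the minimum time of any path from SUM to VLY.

Compare a few routes:
SUM - BRV - CEN - VLY: 3+13+16 = 32
SUM - BRV - ELM - PIN - VLY: 3+12+16+3 = 34
Cheapest is SUM - BRV - CEN - VLY at 32 min.

32 min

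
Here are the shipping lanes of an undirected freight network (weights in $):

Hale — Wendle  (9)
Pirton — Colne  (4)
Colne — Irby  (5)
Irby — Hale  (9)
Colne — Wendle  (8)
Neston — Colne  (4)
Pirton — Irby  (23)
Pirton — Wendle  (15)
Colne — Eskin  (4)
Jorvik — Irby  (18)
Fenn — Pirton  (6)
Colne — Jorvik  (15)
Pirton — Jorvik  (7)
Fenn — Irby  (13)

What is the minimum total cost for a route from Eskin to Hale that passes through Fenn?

Shortest Eskin→Fenn: Eskin–Colne–Pirton–Fenn = 14
Shortest Fenn→Hale: Fenn–Irby–Hale = 22
Total via Fenn: 14 + 22 = $36.

$36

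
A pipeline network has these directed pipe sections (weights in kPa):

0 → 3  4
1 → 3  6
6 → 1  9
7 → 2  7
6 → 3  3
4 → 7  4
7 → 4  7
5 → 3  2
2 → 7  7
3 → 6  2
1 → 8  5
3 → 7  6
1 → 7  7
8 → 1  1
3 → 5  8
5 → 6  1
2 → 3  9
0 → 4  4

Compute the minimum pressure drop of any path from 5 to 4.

Candidate routes:
5 - 6 - 1 - 7 - 4: 1+9+7+7 = 24
5 - 6 - 3 - 7 - 4: 1+3+6+7 = 17
5 - 3 - 7 - 4: 2+6+7 = 15
The minimum is 15 kPa via 5 - 3 - 7 - 4.

15 kPa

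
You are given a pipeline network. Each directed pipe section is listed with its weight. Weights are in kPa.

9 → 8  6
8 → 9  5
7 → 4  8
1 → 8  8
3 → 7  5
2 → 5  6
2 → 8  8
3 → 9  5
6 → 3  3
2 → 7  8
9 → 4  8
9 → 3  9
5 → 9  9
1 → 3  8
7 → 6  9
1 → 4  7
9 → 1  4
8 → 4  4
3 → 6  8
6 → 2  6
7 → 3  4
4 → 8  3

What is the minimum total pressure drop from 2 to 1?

Shortest distances from 2:
2: 0
5: 6  (via 2)
7: 8  (via 2)
8: 8  (via 2)
3: 12  (via 7)
4: 12  (via 8)
9: 13  (via 8)
1: 17  (via 9)
Shortest route: 2 → 8 → 9 → 1 = 17 kPa.

17 kPa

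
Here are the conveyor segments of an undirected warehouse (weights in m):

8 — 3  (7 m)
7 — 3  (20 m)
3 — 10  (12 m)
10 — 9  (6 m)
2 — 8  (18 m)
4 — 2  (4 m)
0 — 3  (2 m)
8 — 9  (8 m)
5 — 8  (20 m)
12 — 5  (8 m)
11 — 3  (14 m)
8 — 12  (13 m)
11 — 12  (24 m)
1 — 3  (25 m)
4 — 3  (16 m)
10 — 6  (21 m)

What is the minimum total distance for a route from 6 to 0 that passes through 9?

Shortest 6→9: 6 → 10 → 9 = 27
Shortest 9→0: 9 → 8 → 3 → 0 = 17
Total via 9: 27 + 17 = 44 m.

44 m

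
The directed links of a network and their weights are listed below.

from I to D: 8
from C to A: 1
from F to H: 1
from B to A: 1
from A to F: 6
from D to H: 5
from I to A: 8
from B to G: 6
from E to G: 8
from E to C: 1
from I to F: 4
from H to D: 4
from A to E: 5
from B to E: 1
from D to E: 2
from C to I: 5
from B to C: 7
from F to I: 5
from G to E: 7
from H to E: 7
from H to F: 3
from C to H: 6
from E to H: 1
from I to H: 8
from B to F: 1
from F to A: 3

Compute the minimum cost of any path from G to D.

Enumerating some paths:
G - E - C - A - F - H - D: 7+1+1+6+1+4 = 20
G - E - C - H - D: 7+1+6+4 = 18
G - E - H - D: 7+1+4 = 12
Cheapest is G - E - H - D at 12.

12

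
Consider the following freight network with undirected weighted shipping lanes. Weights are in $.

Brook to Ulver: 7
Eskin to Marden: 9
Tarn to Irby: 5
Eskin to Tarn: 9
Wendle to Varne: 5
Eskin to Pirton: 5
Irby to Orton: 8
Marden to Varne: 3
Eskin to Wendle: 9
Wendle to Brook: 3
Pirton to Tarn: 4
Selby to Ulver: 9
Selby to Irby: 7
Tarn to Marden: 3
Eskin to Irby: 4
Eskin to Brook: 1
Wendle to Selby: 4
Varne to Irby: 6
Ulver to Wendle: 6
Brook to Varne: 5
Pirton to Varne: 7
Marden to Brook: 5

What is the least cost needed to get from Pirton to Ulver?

$13

Enumerating some paths:
Pirton → Eskin → Brook → Ulver: 5+1+7 = 13
Pirton → Eskin → Brook → Wendle → Ulver: 5+1+3+6 = 15
Pirton → Varne → Brook → Ulver: 7+5+7 = 19
Pirton → Varne → Wendle → Ulver: 7+5+6 = 18
The minimum is $13 via Pirton → Eskin → Brook → Ulver.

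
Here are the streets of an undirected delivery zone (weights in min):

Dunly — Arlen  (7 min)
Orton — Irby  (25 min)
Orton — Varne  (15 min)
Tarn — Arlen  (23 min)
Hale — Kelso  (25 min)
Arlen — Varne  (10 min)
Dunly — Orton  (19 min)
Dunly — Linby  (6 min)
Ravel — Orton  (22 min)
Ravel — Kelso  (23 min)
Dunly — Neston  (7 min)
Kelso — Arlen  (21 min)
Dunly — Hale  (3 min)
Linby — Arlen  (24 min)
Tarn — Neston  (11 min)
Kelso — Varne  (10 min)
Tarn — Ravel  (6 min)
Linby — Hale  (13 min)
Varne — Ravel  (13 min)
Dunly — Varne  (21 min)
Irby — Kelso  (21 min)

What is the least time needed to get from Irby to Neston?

51 min

Candidate routes:
Irby → Kelso → Varne → Arlen → Dunly → Neston: 21+10+10+7+7 = 55
Irby → Kelso → Arlen → Dunly → Neston: 21+21+7+7 = 56
Irby → Orton → Dunly → Neston: 25+19+7 = 51
The minimum is 51 min via Irby → Orton → Dunly → Neston.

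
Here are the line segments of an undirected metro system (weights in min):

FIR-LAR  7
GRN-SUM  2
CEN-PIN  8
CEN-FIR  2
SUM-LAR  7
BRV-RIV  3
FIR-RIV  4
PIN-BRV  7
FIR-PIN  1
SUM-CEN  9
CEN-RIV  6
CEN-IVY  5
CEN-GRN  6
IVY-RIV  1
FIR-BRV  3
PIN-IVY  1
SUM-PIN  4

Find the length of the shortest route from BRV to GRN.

Compare a few routes:
BRV - RIV - IVY - PIN - SUM - GRN: 3+1+1+4+2 = 11
BRV - FIR - CEN - GRN: 3+2+6 = 11
BRV - FIR - PIN - SUM - GRN: 3+1+4+2 = 10
Cheapest is BRV - FIR - PIN - SUM - GRN at 10 min.

10 min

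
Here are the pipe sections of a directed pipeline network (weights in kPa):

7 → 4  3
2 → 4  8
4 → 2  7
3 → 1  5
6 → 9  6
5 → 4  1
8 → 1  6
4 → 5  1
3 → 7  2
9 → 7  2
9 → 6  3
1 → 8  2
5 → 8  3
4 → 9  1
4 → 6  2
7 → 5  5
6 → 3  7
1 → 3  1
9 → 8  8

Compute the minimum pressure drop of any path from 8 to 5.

Compare a few routes:
8 → 1 → 3 → 7 → 4 → 5: 6+1+2+3+1 = 13
8 → 1 → 3 → 7 → 5: 6+1+2+5 = 14
The minimum is 13 kPa via 8 → 1 → 3 → 7 → 4 → 5.

13 kPa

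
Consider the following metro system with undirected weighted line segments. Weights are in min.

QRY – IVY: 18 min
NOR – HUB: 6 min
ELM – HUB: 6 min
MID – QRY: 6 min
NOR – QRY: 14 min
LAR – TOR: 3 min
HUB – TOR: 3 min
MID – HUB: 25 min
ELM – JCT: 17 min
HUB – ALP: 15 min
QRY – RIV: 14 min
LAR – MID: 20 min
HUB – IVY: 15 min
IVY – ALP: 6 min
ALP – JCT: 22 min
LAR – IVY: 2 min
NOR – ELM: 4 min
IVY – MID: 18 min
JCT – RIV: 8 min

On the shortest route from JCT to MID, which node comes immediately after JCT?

RIV

Candidate routes:
JCT → RIV → QRY → MID: 8+14+6 = 28
JCT → ELM → NOR → QRY → MID: 17+4+14+6 = 41
The minimum is 28 min via JCT → RIV → QRY → MID.
So from JCT the first move is to RIV.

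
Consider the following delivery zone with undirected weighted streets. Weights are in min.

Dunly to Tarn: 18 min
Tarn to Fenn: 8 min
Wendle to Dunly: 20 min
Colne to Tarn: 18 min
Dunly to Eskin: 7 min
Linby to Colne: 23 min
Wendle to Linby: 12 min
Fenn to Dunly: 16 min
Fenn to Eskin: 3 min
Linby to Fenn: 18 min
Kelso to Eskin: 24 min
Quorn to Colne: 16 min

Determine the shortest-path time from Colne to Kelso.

Settle nodes by increasing distance from Colne:
Colne: 0
Quorn: 16  (via Colne)
Tarn: 18  (via Colne)
Linby: 23  (via Colne)
Fenn: 26  (via Tarn)
Eskin: 29  (via Fenn)
Wendle: 35  (via Linby)
Dunly: 36  (via Tarn)
Kelso: 53  (via Eskin)
Shortest route: Colne → Tarn → Fenn → Eskin → Kelso = 53 min.

53 min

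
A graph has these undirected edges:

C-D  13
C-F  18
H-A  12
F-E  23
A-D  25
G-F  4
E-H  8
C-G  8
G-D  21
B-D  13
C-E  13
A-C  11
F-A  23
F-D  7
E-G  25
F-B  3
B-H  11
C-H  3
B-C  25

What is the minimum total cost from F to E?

22

Running Dijkstra from F:
F: 0
B: 3  (via F)
G: 4  (via F)
D: 7  (via F)
C: 12  (via G)
H: 14  (via B)
E: 22  (via H)
Shortest route: F → B → H → E = 22.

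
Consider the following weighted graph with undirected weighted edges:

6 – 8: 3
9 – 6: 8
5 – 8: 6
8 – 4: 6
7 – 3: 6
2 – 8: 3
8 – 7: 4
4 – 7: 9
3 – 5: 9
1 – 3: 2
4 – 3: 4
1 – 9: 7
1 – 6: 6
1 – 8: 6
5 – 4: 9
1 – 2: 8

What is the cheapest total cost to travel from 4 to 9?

Candidate routes:
4 - 3 - 1 - 9: 4+2+7 = 13
4 - 8 - 6 - 9: 6+3+8 = 17
The minimum is 13 via 4 - 3 - 1 - 9.

13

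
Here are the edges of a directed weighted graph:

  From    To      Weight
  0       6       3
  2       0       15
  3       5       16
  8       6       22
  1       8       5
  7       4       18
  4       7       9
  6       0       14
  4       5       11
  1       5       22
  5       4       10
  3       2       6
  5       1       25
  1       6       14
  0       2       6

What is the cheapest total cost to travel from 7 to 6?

Enumerating some paths:
7 → 4 → 5 → 1 → 6: 18+11+25+14 = 68
7 → 4 → 5 → 1 → 8 → 6: 18+11+25+5+22 = 81
Cheapest is 7 → 4 → 5 → 1 → 6 at 68.

68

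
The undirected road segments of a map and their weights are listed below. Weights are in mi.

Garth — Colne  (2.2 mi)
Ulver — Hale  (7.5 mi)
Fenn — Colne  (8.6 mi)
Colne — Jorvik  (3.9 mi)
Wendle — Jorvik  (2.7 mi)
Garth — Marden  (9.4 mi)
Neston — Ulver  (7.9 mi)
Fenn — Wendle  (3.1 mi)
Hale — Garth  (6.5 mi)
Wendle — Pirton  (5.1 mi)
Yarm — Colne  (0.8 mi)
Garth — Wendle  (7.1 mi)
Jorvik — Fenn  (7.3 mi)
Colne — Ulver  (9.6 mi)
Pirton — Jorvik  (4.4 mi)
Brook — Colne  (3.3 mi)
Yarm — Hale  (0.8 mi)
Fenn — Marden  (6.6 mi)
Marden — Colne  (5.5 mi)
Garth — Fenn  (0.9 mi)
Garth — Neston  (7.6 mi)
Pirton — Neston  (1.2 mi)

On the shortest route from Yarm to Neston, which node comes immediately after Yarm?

Colne

Candidate routes:
Yarm - Colne - Garth - Neston: 0.8+2.2+7.6 = 10.6
Yarm - Colne - Jorvik - Pirton - Neston: 0.8+3.9+4.4+1.2 = 10.3
Cheapest is Yarm - Colne - Jorvik - Pirton - Neston at 10.3 mi.
So from Yarm the first move is to Colne.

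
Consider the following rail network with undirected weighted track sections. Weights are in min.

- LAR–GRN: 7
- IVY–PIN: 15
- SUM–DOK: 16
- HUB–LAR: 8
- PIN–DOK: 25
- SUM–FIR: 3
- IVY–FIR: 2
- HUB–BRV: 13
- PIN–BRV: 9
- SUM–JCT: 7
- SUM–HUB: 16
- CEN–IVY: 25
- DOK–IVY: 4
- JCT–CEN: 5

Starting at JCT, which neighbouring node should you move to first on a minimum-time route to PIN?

SUM

Candidate routes:
JCT - SUM - DOK - IVY - PIN: 7+16+4+15 = 42
JCT - SUM - FIR - IVY - DOK - PIN: 7+3+2+4+25 = 41
JCT - SUM - FIR - IVY - PIN: 7+3+2+15 = 27
The minimum is 27 min via JCT - SUM - FIR - IVY - PIN.
So from JCT the first move is to SUM.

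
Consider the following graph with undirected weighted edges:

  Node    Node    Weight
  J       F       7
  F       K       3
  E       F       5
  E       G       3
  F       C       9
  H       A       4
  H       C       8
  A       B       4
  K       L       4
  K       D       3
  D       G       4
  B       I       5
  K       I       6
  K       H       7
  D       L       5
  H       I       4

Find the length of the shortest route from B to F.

Compare a few routes:
B - A - H - I - K - F: 4+4+4+6+3 = 21
B - I - H - K - F: 5+4+7+3 = 19
B - A - H - K - F: 4+4+7+3 = 18
B - I - K - F: 5+6+3 = 14
Cheapest is B - I - K - F at 14.

14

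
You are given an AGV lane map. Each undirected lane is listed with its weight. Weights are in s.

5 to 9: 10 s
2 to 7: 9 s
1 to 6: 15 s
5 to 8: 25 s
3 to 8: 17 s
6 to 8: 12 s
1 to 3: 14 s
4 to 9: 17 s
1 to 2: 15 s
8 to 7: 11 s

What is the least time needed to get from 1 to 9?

62 s

Enumerating some paths:
1–6–8–5–9: 15+12+25+10 = 62
1–2–7–8–5–9: 15+9+11+25+10 = 70
1–3–8–5–9: 14+17+25+10 = 66
Cheapest is 1–6–8–5–9 at 62 s.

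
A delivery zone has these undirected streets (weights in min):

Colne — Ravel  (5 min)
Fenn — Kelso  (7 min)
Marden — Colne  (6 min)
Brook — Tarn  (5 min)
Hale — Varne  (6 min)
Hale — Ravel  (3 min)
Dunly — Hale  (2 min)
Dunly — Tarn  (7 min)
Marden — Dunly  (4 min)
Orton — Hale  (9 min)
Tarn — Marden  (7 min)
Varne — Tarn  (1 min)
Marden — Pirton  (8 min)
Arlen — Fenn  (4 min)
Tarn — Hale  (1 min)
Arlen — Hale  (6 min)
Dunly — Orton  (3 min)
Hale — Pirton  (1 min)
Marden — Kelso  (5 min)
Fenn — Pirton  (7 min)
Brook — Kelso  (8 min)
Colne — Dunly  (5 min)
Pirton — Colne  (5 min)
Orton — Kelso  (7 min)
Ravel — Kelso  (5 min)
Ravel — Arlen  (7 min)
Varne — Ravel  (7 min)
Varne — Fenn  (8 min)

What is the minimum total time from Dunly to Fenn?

10 min

Compare a few routes:
Dunly–Hale–Pirton–Fenn: 2+1+7 = 10
Dunly–Hale–Tarn–Varne–Fenn: 2+1+1+8 = 12
Dunly–Hale–Arlen–Fenn: 2+6+4 = 12
Cheapest is Dunly–Hale–Pirton–Fenn at 10 min.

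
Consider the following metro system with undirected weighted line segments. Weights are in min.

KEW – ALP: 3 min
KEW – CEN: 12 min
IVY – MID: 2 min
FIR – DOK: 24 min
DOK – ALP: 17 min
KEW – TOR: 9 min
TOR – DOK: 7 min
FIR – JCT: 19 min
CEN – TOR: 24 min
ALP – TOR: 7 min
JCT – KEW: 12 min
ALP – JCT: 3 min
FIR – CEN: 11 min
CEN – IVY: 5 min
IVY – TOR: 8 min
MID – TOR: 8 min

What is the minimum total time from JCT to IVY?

18 min

Running Dijkstra from JCT:
JCT: 0
ALP: 3  (via JCT)
KEW: 6  (via ALP)
TOR: 10  (via ALP)
DOK: 17  (via TOR)
IVY: 18  (via TOR)
Shortest route: JCT → ALP → TOR → IVY = 18 min.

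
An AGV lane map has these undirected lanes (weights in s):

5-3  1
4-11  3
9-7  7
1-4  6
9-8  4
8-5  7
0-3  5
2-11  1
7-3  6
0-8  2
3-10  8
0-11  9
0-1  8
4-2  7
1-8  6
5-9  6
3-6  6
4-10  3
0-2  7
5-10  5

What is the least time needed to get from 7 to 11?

18 s

Running Dijkstra from 7:
7: 0
3: 6  (via 7)
5: 7  (via 3)
9: 7  (via 7)
0: 11  (via 3)
8: 11  (via 9)
6: 12  (via 3)
10: 12  (via 5)
4: 15  (via 10)
1: 17  (via 8)
2: 18  (via 0)
11: 18  (via 4)
Shortest route: 7 → 3 → 5 → 10 → 4 → 11 = 18 s.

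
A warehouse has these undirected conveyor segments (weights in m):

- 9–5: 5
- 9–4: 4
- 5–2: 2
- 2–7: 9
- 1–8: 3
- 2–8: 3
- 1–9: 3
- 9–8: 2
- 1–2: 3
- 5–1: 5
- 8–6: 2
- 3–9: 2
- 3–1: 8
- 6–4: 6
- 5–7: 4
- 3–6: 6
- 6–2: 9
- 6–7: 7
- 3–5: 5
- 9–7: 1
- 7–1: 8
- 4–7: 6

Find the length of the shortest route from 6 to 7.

5 m

Shortest distances from 6:
6: 0
8: 2  (via 6)
9: 4  (via 8)
1: 5  (via 8)
2: 5  (via 8)
7: 5  (via 9)
Shortest route: 6–8–9–7 = 5 m.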